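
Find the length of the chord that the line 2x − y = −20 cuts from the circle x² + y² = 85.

2√5

Express y = 2x + 20 and substitute into the circle:
5x² + 80x + 315 = 0  ⟹  x² + 16x + 63 = 0
x = −7 or x = −9, giving (−7, 6) and (−9, 2).
Chord length = distance between (−7, 6) and (−9, 2) = √20 = 2√5.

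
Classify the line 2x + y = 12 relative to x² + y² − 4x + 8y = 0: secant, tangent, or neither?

Substituting the line into the circle gives 5x² − 68x + 240 = 0.
Discriminant = (−68)² − 4·5·(240) = −176 < 0.
No real roots: the line does not meet the circle.

neither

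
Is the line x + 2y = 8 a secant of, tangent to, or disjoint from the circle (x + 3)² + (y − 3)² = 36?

secant

Substituting the line into the circle gives 5x² + 20x − 104 = 0.
Δ = 400 − (−2080) = 2480.
Two real roots: the line is a secant.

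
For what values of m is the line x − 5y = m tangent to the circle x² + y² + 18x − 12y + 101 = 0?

m = −39 ± 4√26

The line touches the circle iff its distance from (−9, 6) is 4:
|1·(−9) − 5·6 − m| / √26 = 4
|m − (−39)| = 4√26.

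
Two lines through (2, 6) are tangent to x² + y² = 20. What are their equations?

x − 2y = −10 and 2x + y = 10

Write the tangent as mx − y + (6 − m·(2)) = 0 and set its distance from the centre to 2√5:
[m·(−2) − (−6)]² = 20(m² + 1)
2m² + 3m − 2 = 0, so m = 1/2 or m = −2.
Through (2, 6) these give x − 2y = −10 and 2x + y = 10.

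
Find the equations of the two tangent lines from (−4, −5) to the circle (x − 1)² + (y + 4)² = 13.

Let a tangent through (−4, −5) have slope m. Its distance from (1, −4) must equal √13:
(5m − (1))² = 13(m² + 1)
6m² − 5m − 6 = 0, so m = −2/3 or m = 3/2.
Through (−4, −5) these give 2x + 3y = −23 and 3x − 2y = −2.

2x + 3y = −23 and 3x − 2y = −2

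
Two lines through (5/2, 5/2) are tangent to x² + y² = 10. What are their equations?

3x + y = 10 and x + 3y = 10

A line y − (5/2) = m(x − (5/2)) is tangent when its distance from (0, 0) is √10:
(−5/2m − (−5/2))² = 10(m² + 1)
3m² + 10m + 3 = 0, so m = −3 or m = −1/3.
Through (5/2, 5/2) these give 3x + y = 10 and x + 3y = 10.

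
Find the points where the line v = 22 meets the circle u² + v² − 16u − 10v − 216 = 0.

(4, 22) and (12, 22)

Express v = 22 and substitute into the circle:
u² − 16u + 48 = 0
u = 12 or u = 4, giving (12, 22) and (4, 22).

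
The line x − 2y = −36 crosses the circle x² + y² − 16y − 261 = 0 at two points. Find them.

Express y = (36 + x)/2 and substitute into the circle:
5x² + 40x − 900 = 0  ⟹  x² + 8x − 180 = 0
x = 10 or x = −18, giving (10, 23) and (−18, 9).

(−18, 9) and (10, 23)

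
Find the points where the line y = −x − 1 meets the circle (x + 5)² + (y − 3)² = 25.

(−8, 7) and (−1, 0)

Substitute y = −x − 1:
2x² + 18x + 16 = 0  ⟹  x² + 9x + 8 = 0
x = −1 or x = −8, giving (−1, 0) and (−8, 7).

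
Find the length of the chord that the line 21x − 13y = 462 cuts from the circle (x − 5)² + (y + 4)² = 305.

√610

From the line, y = (−462 + 21x)/13. Substituting:
610x² − 18910x + 120780 = 0  ⟹  x² − 31x + 198 = 0
x = 22 or x = 9, giving (22, 0) and (9, −21).
|(22, 0) − (9, −21)| = √((13)² + (21)²) = √610.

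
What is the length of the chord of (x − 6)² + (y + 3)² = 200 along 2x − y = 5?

12√5

From the line, y = 2x − 5. Substituting:
5x² − 20x − 160 = 0  ⟹  x² − 4x − 32 = 0
x = 8 or x = −4, giving (8, 11) and (−4, −13).
|(8, 11) − (−4, −13)| = √((12)² + (24)²) = 12√5.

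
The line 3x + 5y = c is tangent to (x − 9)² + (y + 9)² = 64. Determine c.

For a tangent, require d(centre, line) = r = 8.
|3·9 + 5·(−9) − c| / √34 = 8
|c − (−18)| = 8√34.

c = −18 ± 8√34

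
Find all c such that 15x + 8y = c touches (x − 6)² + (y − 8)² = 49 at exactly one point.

The line touches the circle iff its distance from (6, 8) is 7:
|15·6 + 8·8 − c| / √289 = 7
|c − (154)| = 7·17, so c = 273 or c = 35.

c = 35 or c = 273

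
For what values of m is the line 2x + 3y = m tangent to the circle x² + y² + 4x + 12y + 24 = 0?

The line touches the circle iff its distance from (−2, −6) is 4:
|2·(−2) + 3·(−6) − m| / √13 = 4
|m − (−22)| = 4√13.

m = −22 ± 4√13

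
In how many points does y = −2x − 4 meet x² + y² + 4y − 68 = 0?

2

Substituting the line into the circle gives 5x² + 8x − 68 = 0.
Δ = 64 − (−1360) = 1424.
Two real roots: the line is a secant.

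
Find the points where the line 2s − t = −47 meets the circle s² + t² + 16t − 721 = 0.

(−28, −9) and (−16, 15)

From the line, t = 2s + 47. Substituting:
5s² + 220s + 2240 = 0  ⟹  s² + 44s + 448 = 0
s = −16 or s = −28, giving (−16, 15) and (−28, −9).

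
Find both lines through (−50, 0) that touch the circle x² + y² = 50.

x + 7y = −50 and x − 7y = −50

A line y − (0) = m(x − (−50)) is tangent when its distance from (0, 0) is 5√2:
[m·(50) − (0)]² = 50(m² + 1)
49m² − 1 = 0, so m = −1/7 or m = 1/7.
Through (−50, 0) these give x + 7y = −50 and x − 7y = −50.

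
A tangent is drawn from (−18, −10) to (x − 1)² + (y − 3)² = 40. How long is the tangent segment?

Centre (1, 3), r² = 40. |PO|² = (−19)² + (−13)² = 530.
The tangent meets the radius at right angles, so tangent² = |PO|² − r² = 530 − 40 = 490.

7√10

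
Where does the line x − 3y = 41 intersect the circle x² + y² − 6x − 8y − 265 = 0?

From the line, y = (−41 + x)/3. Substituting:
10x² − 160x + 280 = 0  ⟹  x² − 16x + 28 = 0
x = 14 or x = 2, giving (14, −9) and (2, −13).

(2, −13) and (14, −9)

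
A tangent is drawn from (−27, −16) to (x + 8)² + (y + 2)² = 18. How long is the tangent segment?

7√11

With centre O = (−8, −2), |OP|² = 557 and r² = 18.
Power of the point: PT² = |PO|² − r² = 539, so PT = 7√11.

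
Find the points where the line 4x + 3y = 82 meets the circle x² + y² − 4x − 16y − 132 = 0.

From the line, y = (82 − 4x)/3. Substituting:
25x² − 500x + 1600 = 0  ⟹  x² − 20x + 64 = 0
x = 16 or x = 4, giving (16, 6) and (4, 22).

(4, 22) and (16, 6)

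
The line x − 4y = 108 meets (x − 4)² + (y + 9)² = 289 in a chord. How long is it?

2√17

Express y = (−108 + x)/4 and substitute into the circle:
17x² − 272x + 816 = 0  ⟹  x² − 16x + 48 = 0
x = 12 or x = 4, giving (12, −24) and (4, −26).
|(12, −24) − (4, −26)| = √((8)² + (2)²) = 2√17.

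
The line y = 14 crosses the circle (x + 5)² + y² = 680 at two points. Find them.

Express y = 14 and substitute into the circle:
x² + 10x − 459 = 0
x = 17 or x = −27, giving (17, 14) and (−27, 14).

(−27, 14) and (17, 14)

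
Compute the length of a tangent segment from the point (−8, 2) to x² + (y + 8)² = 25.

√139

Centre (0, −8), r² = 25. |PO|² = (−8)² + (10)² = 164.
Power of the point: PT² = |PO|² − r² = 139, so PT = √139.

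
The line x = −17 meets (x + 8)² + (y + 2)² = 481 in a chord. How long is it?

40

The line gives x = −17. Substituting into the circle:
y² + 4y − 396 = 0
y = 18 or y = −22, giving (−17, 18) and (−17, −22).
Chord length = distance between (−17, 18) and (−17, −22) = √1600 = 40.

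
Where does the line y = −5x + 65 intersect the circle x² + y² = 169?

Substitute y = −5x + 65:
26x² − 650x + 4056 = 0  ⟹  x² − 25x + 156 = 0
x = 13 or x = 12, giving (13, 0) and (12, 5).

(12, 5) and (13, 0)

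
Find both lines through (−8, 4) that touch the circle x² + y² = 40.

3x + y = −20 and x − 3y = −20

Write the tangent as mx − y + (4 − m·(−8)) = 0 and set its distance from the centre to 2√10:
[m·(8) − (−4)]² = 40(m² + 1)
3m² + 8m − 3 = 0, so m = −3 or m = 1/3.
With m = −3: 3x + y = −20. With m = 1/3: x − 3y = −20.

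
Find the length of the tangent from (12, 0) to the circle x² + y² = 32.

With centre O = (0, 0), |OP|² = 144 and r² = 32.
Power of the point: PT² = |PO|² − r² = 112, so PT = 4√7.

4√7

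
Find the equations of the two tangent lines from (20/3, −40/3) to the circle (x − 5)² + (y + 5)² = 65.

x + 8y = −100 and 4x − 7y = 120

A line y − (−40/3) = m(x − (20/3)) is tangent when its distance from (5, −5) is √65:
[m·(−5/3) − (25/3)]² = 65(m² + 1)
56m² − 25m − 4 = 0, so m = −1/8 or m = 4/7.
Through (20/3, −40/3) these give x + 8y = −100 and 4x − 7y = 120.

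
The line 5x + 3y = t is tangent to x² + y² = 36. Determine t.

Tangency holds when the distance from the centre (0, 0) to the line equals the radius 6:
|5·0 + 3·0 − t| / √34 = 6
|t| = 6√34.

t = ±6√34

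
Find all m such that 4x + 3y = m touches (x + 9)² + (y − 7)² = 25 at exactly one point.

m = −40 or m = 10

Tangency holds when the distance from the centre (−9, 7) to the line equals the radius 5:
|4·(−9) + 3·7 − m| / √25 = 5
|m − (−15)| = 5·5, so m = 10 or m = −40.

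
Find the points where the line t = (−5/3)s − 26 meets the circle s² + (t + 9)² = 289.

(−15, −1) and (0, −26)

Express t = (−78 − 5s)/3 and substitute into the circle:
34s² + 510s = 0  ⟹  s² + 15s = 0
s = 0 or s = −15, giving (0, −26) and (−15, −1).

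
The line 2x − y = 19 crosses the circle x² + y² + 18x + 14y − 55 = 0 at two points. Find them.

(2, −15) and (4, −11)

Express y = 2x − 19 and substitute into the circle:
5x² − 30x + 40 = 0  ⟹  x² − 6x + 8 = 0
x = 4 or x = 2, giving (4, −11) and (2, −15).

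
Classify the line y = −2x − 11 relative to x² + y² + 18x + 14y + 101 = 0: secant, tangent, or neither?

Centre (−9, −7), r² = 29. Distance² from centre to line = (−14)²/5 = 196/5.
Since d² > r², the line lies outside the circle.

neither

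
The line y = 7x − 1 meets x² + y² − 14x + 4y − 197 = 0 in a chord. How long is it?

Substitute y = 7x − 1:
50x² − 200 = 0  ⟹  x² − 4 = 0
x = 2 or x = −2, giving (2, 13) and (−2, −15).
|(2, 13) − (−2, −15)| = √((4)² + (28)²) = 20√2.

20√2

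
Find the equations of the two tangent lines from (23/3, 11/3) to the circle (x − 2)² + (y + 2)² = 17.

4x − y = 27 and x − 4y = −7

Let a tangent through (23/3, 11/3) have slope m. Its distance from (2, −2) must equal √17:
[m·(−17/3) − (−17/3)]² = 17(m² + 1)
4m² − 17m + 4 = 0, so m = 4 or m = 1/4.
Through (23/3, 11/3) these give 4x − y = 27 and x − 4y = −7.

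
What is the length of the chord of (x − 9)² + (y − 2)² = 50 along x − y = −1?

6√2

From the line, y = x + 1. Substituting:
2x² − 20x + 32 = 0  ⟹  x² − 10x + 16 = 0
x = 8 or x = 2, giving (8, 9) and (2, 3).
Chord length = distance between (8, 9) and (2, 3) = √72 = 6√2.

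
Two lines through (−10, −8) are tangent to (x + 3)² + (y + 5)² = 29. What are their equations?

5x − 2y = −34 and 2x + 5y = −60

Let a tangent through (−10, −8) have slope m. Its distance from (−3, −5) must equal √29:
(7m − (3))² = 29(m² + 1)
10m² − 21m − 10 = 0, so m = 5/2 or m = −2/5.
Through (−10, −8) these give 5x − 2y = −34 and 2x + 5y = −60.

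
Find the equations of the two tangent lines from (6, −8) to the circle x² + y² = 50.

Write the tangent as mx − y + (−8 − m·(6)) = 0 and set its distance from the centre to 5√2:
(−6m − (8))² = 50(m² + 1)
7m² − 48m − 7 = 0, so m = 7 or m = −1/7.
Through (6, −8) these give 7x − y = 50 and x + 7y = −50.

7x − y = 50 and x + 7y = −50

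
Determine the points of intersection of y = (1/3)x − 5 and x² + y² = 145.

(−9, −8) and (12, −1)

Substitute y = (−15 + x)/3:
10x² − 30x − 1080 = 0  ⟹  x² − 3x − 108 = 0
x = 12 or x = −9, giving (12, −1) and (−9, −8).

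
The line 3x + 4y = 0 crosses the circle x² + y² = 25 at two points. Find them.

(−4, 3) and (4, −3)

From the line, y = (−3x)/4. Substituting:
25x² − 400 = 0  ⟹  x² − 16 = 0
x = 4 or x = −4, giving (4, −3) and (−4, 3).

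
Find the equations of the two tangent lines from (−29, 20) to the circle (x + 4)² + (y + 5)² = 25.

Let a tangent through (−29, 20) have slope m. Its distance from (−4, −5) must equal 5:
[m·(25) − (−25)]² = 25(m² + 1)
12m² + 25m + 12 = 0, so m = −3/4 or m = −4/3.
With m = −3/4: 3x + 4y = −7. With m = −4/3: 4x + 3y = −56.

3x + 4y = −7 and 4x + 3y = −56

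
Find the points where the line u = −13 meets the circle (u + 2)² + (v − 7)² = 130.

The line gives u = −13. Substituting into the circle:
v² − 14v + 40 = 0
v = 10 or v = 4, giving (−13, 10) and (−13, 4).

(−13, 4) and (−13, 10)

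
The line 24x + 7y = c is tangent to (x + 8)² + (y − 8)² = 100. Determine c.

c = −386 or c = 114

For a tangent, require d(centre, line) = r = 10.
|24·(−8) + 7·8 − c| / √625 = 10
|c − (−136)| = 10·25, so c = 114 or c = −386.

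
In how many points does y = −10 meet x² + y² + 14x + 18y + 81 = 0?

d² = (0·(−7) + 1·(−9) − (−10))² = 1; r² = 49.
Since d² < r², the line cuts the circle twice.

2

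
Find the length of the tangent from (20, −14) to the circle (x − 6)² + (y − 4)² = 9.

With centre O = (6, 4), |OP|² = 520 and r² = 9.
Power of the point: PT² = |PO|² − r² = 511, so PT = √511.

√511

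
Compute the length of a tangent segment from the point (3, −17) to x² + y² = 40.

The centre is (0, 0) and r = 2√10. The square of the distance from P to the centre is 9 + 289 = 298.
The tangent meets the radius at right angles, so tangent² = |PO|² − r² = 298 − 40 = 258.

√258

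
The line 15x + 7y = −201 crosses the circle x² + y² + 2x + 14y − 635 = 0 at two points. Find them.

(−19, 12) and (2, −33)

Substitute y = (−201 − 15x)/7:
274x² + 4658x − 10412 = 0  ⟹  x² + 17x − 38 = 0
x = 2 or x = −19, giving (2, −33) and (−19, 12).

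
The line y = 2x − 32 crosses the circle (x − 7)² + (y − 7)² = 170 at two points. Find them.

Substitute y = 2x − 32:
5x² − 170x + 1400 = 0  ⟹  x² − 34x + 280 = 0
x = 20 or x = 14, giving (20, 8) and (14, −4).

(14, −4) and (20, 8)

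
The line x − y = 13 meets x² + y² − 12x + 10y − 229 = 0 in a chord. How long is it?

24√2

Substitute y = x − 13:
2x² − 28x − 190 = 0  ⟹  x² − 14x − 95 = 0
x = 19 or x = −5, giving (19, 6) and (−5, −18).
Chord length = distance between (19, 6) and (−5, −18) = √1152 = 24√2.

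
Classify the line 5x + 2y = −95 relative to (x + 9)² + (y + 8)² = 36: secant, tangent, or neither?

Substituting the line into the circle gives 29x² + 862x + 6421 = 0.
Δ = 743044 − 744836 = −1792.
No real roots: the line does not meet the circle.

neither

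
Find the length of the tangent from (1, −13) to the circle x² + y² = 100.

Centre (0, 0), r² = 100. |PO|² = (1)² + (−13)² = 170.
By the tangent–radius right angle, tangent length = √(|PO|² − r²) = √70.

√70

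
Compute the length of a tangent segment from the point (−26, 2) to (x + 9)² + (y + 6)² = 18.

√335

Centre (−9, −6), r² = 18. |PO|² = (−17)² + (8)² = 353.
The tangent meets the radius at right angles, so tangent² = |PO|² − r² = 353 − 18 = 335.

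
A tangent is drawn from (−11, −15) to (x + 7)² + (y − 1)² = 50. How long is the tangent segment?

The centre is (−7, 1) and r = 5√2. The square of the distance from P to the centre is 16 + 256 = 272.
The tangent meets the radius at right angles, so tangent² = |PO|² − r² = 272 − 50 = 222.

√222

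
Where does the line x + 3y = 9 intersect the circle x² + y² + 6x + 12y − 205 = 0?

Substitute y = (9 − x)/3:
10x² − 1440 = 0  ⟹  x² − 144 = 0
x = 12 or x = −12, giving (12, −1) and (−12, 7).

(−12, 7) and (12, −1)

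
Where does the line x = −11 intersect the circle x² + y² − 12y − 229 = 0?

(−11, −6) and (−11, 18)

The line gives x = −11. Substituting into the circle:
y² − 12y − 108 = 0
y = 18 or y = −6, giving (−11, 18) and (−11, −6).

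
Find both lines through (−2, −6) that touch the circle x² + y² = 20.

2x + y = −10 and x − 2y = 10

Write the tangent as mx − y + (−6 − m·(−2)) = 0 and set its distance from the centre to 2√5:
(2m − (6))² = 20(m² + 1)
2m² + 3m − 2 = 0, so m = −2 or m = 1/2.
With m = −2: 2x + y = −10. With m = 1/2: x − 2y = 10.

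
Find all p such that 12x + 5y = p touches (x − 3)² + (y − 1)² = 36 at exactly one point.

p = −37 or p = 119

The line touches the circle iff its distance from (3, 1) is 6:
|12·3 + 5·1 − p| / √169 = 6
|p − (41)| = 6·13, so p = 119 or p = −37.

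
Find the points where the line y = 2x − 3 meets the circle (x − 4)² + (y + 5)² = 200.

(−6, −15) and (6, 9)

Substitute y = 2x − 3:
5x² − 180 = 0  ⟹  x² − 36 = 0
x = 6 or x = −6, giving (6, 9) and (−6, −15).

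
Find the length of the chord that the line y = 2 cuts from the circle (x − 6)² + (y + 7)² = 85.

Express y = 2 and substitute into the circle:
x² − 12x + 32 = 0
x = 8 or x = 4, giving (8, 2) and (4, 2).
Chord length = distance between (8, 2) and (4, 2) = √16 = 4.

4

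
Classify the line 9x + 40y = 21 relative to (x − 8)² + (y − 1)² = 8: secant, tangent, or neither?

d² = (9·8 + 40·1 − (21))²/1681 = 8281/1681; r² = 8.
Since d² < r², the line cuts the circle twice.

secant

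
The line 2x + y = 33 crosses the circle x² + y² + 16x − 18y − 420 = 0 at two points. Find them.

(1, 31) and (15, 3)

From the line, y = −2x + 33. Substituting:
5x² − 80x + 75 = 0  ⟹  x² − 16x + 15 = 0
x = 15 or x = 1, giving (15, 3) and (1, 31).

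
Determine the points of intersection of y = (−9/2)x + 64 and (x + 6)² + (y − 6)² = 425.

(10, 19) and (14, 1)

Express y = (128 − 9x)/2 and substitute into the circle:
85x² − 2040x + 11900 = 0  ⟹  x² − 24x + 140 = 0
x = 14 or x = 10, giving (14, 1) and (10, 19).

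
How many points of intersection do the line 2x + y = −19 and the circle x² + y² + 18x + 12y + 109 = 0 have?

2

Centre (−9, −6), r² = 8. Distance² from centre to line = (−5)²/5 = 5.
Since d² < r², the line cuts the circle twice.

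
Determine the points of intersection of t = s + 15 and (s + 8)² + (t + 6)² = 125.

(−19, −4) and (−10, 5)

Express t = s + 15 and substitute into the circle:
2s² + 58s + 380 = 0  ⟹  s² + 29s + 190 = 0
s = −10 or s = −19, giving (−10, 5) and (−19, −4).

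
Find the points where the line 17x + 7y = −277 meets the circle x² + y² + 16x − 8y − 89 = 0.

From the line, y = (−277 − 17x)/7. Substituting:
338x² + 11154x + 87880 = 0  ⟹  x² + 33x + 260 = 0
x = −13 or x = −20, giving (−13, −8) and (−20, 9).

(−20, 9) and (−13, −8)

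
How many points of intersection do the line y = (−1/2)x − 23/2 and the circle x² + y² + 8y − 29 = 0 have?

1

Substituting the line into the circle gives 5x² + 30x + 45 = 0.
Δ = 900 − 900 = 0.
A repeated root: the line is tangent.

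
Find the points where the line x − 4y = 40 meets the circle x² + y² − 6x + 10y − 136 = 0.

(−8, −12) and (16, −6)

Substitute y = (−40 + x)/4:
17x² − 136x − 2176 = 0  ⟹  x² − 8x − 128 = 0
x = 16 or x = −8, giving (16, −6) and (−8, −12).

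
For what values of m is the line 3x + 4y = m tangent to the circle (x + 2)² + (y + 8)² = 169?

m = −103 or m = 27

Tangency holds when the distance from the centre (−2, −8) to the line equals the radius 13:
|3·(−2) + 4·(−8) − m| / √25 = 13
|m − (−38)| = 13·5, so m = 27 or m = −103.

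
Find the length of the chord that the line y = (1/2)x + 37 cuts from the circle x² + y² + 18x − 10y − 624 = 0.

Substitute y = (74 + x)/2:
5x² + 200x + 1500 = 0  ⟹  x² + 40x + 300 = 0
x = −10 or x = −30, giving (−10, 32) and (−30, 22).
Chord length = distance between (−10, 32) and (−30, 22) = √500 = 10√5.

10√5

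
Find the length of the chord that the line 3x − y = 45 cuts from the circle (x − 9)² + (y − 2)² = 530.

14√10

Centre (9, 2), r² = 530. Perpendicular distance d from centre to line = |−20| / √10 = 20/√10.
Chord = 2√(r² − d²) = 2·√(490) = 14√10.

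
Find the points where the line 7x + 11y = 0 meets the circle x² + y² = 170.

Express y = (−7x)/11 and substitute into the circle:
170x² − 20570 = 0  ⟹  x² − 121 = 0
x = 11 or x = −11, giving (11, −7) and (−11, 7).

(−11, 7) and (11, −7)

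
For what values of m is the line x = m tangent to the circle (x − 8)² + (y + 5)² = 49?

m = 1 or m = 15

The line touches the circle iff its distance from (8, −5) is 7:
|1·8 + 0·(−5) − m| / √1 = 7
|m − (8)| = 7, so m = 15 or m = 1.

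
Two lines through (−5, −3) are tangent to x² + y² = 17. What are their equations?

x + 4y = −17 and 4x − y = −17

Write the tangent as mx − y + (−3 − m·(−5)) = 0 and set its distance from the centre to √17:
(5m − (3))² = 17(m² + 1)
4m² − 15m − 4 = 0, so m = −1/4 or m = 4.
With m = −1/4: x + 4y = −17. With m = 4: 4x − y = −17.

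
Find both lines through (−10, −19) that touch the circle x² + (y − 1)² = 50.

A line y − (−19) = m(x − (−10)) is tangent when its distance from (0, 1) is 5√2:
(10m − (20))² = 50(m² + 1)
m² − 8m + 7 = 0, so m = 1 or m = 7.
With m = 1: x − y = 9. With m = 7: 7x − y = −51.

x − y = 9 and 7x − y = −51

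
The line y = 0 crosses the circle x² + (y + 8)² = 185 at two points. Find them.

(−11, 0) and (11, 0)

Express y = 0 and substitute into the circle:
x² − 121 = 0
x = 11 or x = −11, giving (11, 0) and (−11, 0).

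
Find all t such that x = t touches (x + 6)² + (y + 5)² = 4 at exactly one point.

t = −8 or t = −4

The line touches the circle iff its distance from (−6, −5) is 2:
|1·(−6) + 0·(−5) − t| / √1 = 2
|t − (−6)| = 2, so t = −4 or t = −8.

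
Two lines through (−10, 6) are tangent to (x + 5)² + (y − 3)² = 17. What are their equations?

x − 4y = −34 and 4x + y = −34

Let a tangent through (−10, 6) have slope m. Its distance from (−5, 3) must equal √17:
(5m − (−3))² = 17(m² + 1)
4m² + 15m − 4 = 0, so m = 1/4 or m = −4.
Through (−10, 6) these give x − 4y = −34 and 4x + y = −34.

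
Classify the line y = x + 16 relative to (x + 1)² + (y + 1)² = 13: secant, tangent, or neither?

neither

Substituting the line into the circle gives 2x² + 36x + 277 = 0.
Δ = 1296 − 2216 = −920.
No real roots: the line does not meet the circle.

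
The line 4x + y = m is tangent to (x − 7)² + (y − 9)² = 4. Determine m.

m = 37 ± 2√17

Tangency holds when the distance from the centre (7, 9) to the line equals the radius 2:
|4·7 + 1·9 − m| / √17 = 2
|m − (37)| = 2√17.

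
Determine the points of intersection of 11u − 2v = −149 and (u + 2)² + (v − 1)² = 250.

Express v = (149 + 11u)/2 and substitute into the circle:
125u² + 3250u + 20625 = 0  ⟹  u² + 26u + 165 = 0
u = −11 or u = −15, giving (−11, 14) and (−15, −8).

(−15, −8) and (−11, 14)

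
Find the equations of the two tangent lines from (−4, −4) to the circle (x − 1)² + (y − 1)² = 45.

2x + y = −12 and x + 2y = −12

Let a tangent through (−4, −4) have slope m. Its distance from (1, 1) must equal 3√5:
(5m − (5))² = 45(m² + 1)
2m² + 5m + 2 = 0, so m = −2 or m = −1/2.
With m = −2: 2x + y = −12. With m = −1/2: x + 2y = −12.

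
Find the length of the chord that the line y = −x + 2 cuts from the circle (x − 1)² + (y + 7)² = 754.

The distance from (1, −7) to the line is 8/√2, and r² = 754.
Chord = 2√(r² − d²) = 2·√(722) = 38√2.

38√2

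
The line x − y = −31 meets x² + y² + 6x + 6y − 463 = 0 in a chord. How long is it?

√2

Substitute y = x + 31:
2x² + 74x + 684 = 0  ⟹  x² + 37x + 342 = 0
x = −18 or x = −19, giving (−18, 13) and (−19, 12).
|(−18, 13) − (−19, 12)| = √((1)² + (1)²) = √2.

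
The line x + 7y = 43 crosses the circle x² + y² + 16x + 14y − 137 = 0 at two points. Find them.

From the line, y = (43 − x)/7. Substituting:
50x² + 600x − 650 = 0  ⟹  x² + 12x − 13 = 0
x = 1 or x = −13, giving (1, 6) and (−13, 8).

(−13, 8) and (1, 6)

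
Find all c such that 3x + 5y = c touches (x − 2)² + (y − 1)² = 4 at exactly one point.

For a tangent, require d(centre, line) = r = 2.
|3·2 + 5·1 − c| / √34 = 2
|c − (11)| = 2√34.

c = 11 ± 2√34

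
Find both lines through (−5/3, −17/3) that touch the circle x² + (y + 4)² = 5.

2x + y = −9 and x + 2y = −13

Write the tangent as mx − y + (−17/3 − m·(−5/3)) = 0 and set its distance from the centre to √5:
(5/3m − (5/3))² = 5(m² + 1)
2m² + 5m + 2 = 0, so m = −2 or m = −1/2.
Through (−5/3, −17/3) these give 2x + y = −9 and x + 2y = −13.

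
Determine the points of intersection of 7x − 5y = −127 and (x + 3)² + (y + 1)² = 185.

(−16, 3) and (−11, 10)

Express y = (127 + 7x)/5 and substitute into the circle:
74x² + 1998x + 13024 = 0  ⟹  x² + 27x + 176 = 0
x = −11 or x = −16, giving (−11, 10) and (−16, 3).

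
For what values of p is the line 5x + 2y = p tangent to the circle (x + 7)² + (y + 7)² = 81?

For a tangent, require d(centre, line) = r = 9.
|5·(−7) + 2·(−7) − p| / √29 = 9
|p − (−49)| = 9√29.

p = −49 ± 9√29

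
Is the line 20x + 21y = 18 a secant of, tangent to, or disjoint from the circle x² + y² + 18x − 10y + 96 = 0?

disjoint

Substituting the line into the circle gives 841x² + 11418x + 38880 = 0.
Discriminant = (11418)² − 4·841·(38880) = −421596 < 0.
No real roots: the line does not meet the circle.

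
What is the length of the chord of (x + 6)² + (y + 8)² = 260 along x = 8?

16

The line gives x = 8. Substituting into the circle:
y² + 16y = 0
y = 0 or y = −16, giving (8, 0) and (8, −16).
|(8, 0) − (8, −16)| = √((0)² + (16)²) = 16.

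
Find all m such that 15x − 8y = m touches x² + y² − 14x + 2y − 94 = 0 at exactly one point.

m = −91 or m = 317

The line touches the circle iff its distance from (7, −1) is 12:
|15·7 − 8·(−1) − m| / √289 = 12
|m − (113)| = 12·17, so m = 317 or m = −91.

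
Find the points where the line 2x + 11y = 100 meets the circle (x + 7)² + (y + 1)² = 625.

(−27, 14) and (17, 6)

Express y = (100 − 2x)/11 and substitute into the circle:
125x² + 1250x − 57375 = 0  ⟹  x² + 10x − 459 = 0
x = 17 or x = −27, giving (17, 6) and (−27, 14).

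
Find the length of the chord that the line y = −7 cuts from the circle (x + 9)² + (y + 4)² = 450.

42

Substitute y = −7:
x² + 18x − 360 = 0
x = 12 or x = −30, giving (12, −7) and (−30, −7).
Chord length = distance between (12, −7) and (−30, −7) = √1764 = 42.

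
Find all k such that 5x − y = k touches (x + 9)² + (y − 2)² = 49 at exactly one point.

For a tangent, require d(centre, line) = r = 7.
|5·(−9) − 1·2 − k| / √26 = 7
|k − (−47)| = 7√26.

k = −47 ± 7√26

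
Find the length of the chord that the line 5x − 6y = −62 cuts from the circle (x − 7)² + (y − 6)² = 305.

4√61

The distance from (7, 6) to the line is 61/√61, and r² = 305.
Half the chord is √(r² − d²) = √(244), so the full chord is 4√61.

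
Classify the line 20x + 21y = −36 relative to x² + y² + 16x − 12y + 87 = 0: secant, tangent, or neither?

d² = (20·(−8) + 21·6 − (−36))²/841 = 4/841; r² = 13.
Since d² < r², the line cuts the circle twice.

secant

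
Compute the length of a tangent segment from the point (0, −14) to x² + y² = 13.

The centre is (0, 0) and r = √13. The square of the distance from P to the centre is 0 + 196 = 196.
The tangent meets the radius at right angles, so tangent² = |PO|² − r² = 196 − 13 = 183.

√183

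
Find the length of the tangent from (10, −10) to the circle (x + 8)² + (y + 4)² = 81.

3√31

Centre (−8, −4), r² = 81. |PO|² = (18)² + (−6)² = 360.
Power of the point: PT² = |PO|² − r² = 279, so PT = 3√31.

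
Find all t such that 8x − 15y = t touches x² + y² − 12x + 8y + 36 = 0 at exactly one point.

t = 40 or t = 176

For a tangent, require d(centre, line) = r = 4.
|8·6 − 15·(−4) − t| / √289 = 4
|t − (108)| = 4·17, so t = 176 or t = 40.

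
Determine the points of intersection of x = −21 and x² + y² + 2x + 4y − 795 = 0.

(−21, −22) and (−21, 18)

The line gives x = −21. Substituting into the circle:
y² + 4y − 396 = 0
y = 18 or y = −22, giving (−21, 18) and (−21, −22).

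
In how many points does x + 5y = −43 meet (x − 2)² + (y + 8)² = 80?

Centre (2, −8), r² = 80. Distance² from centre to line = (5)²/26 = 25/26.
Since d² < r², the line cuts the circle twice.

2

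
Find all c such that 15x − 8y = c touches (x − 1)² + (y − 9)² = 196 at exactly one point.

For a tangent, require d(centre, line) = r = 14.
|15·1 − 8·9 − c| / √289 = 14
|c − (−57)| = 14·17, so c = 181 or c = −295.

c = −295 or c = 181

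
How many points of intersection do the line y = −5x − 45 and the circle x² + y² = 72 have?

Centre (0, 0), r² = 72. Distance² from centre to line = (45)²/26 = 2025/26.
Since d² > r², the line lies outside the circle.

0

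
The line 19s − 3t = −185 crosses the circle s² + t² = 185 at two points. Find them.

(−11, −8) and (−8, 11)

Substitute t = (185 + 19s)/3:
370s² + 7030s + 32560 = 0  ⟹  s² + 19s + 88 = 0
s = −8 or s = −11, giving (−8, 11) and (−11, −8).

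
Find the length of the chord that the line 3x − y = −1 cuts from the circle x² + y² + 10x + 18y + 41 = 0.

Express y = 3x + 1 and substitute into the circle:
10x² + 70x + 60 = 0  ⟹  x² + 7x + 6 = 0
x = −1 or x = −6, giving (−1, −2) and (−6, −17).
|(−1, −2) − (−6, −17)| = √((5)² + (15)²) = 5√10.

5√10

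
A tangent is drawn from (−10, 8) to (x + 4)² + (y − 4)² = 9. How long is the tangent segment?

Centre (−4, 4), r² = 9. |PO|² = (−6)² + (4)² = 52.
By the tangent–radius right angle, tangent length = √(|PO|² − r²) = √43.

√43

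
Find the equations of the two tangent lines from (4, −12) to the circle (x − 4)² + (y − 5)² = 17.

4x + y = 4 and 4x − y = 28

Let a tangent through (4, −12) have slope m. Its distance from (4, 5) must equal √17:
(0m − (17))² = 17(m² + 1)
m² − 16 = 0, so m = −4 or m = 4.
With m = −4: 4x + y = 4. With m = 4: 4x − y = 28.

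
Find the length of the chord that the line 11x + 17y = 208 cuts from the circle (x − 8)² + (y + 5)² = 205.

The distance from (8, −5) to the line is 205/√410, and r² = 205.
Chord = 2√(r² − d²) = 2·√(205/2) = √410.

√410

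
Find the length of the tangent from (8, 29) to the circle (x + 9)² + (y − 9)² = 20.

Centre (−9, 9), r² = 20. |PO|² = (17)² + (20)² = 689.
The tangent meets the radius at right angles, so tangent² = |PO|² − r² = 689 − 20 = 669.

√669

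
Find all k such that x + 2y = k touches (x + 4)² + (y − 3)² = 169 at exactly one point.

k = 2 ± 13√5

For a tangent, require d(centre, line) = r = 13.
|1·(−4) + 2·3 − k| / √5 = 13
|k − (2)| = 13√5.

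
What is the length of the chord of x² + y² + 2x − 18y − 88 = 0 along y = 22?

2

The distance from (−1, 9) to the line is 13, and r² = 170.
Half the chord is √(r² − d²) = √(1), so the full chord is 2.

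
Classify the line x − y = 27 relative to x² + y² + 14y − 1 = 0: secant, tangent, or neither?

Centre (0, −7), r² = 50. Distance² from centre to line = (−20)²/2 = 200.
Since d² > r², the line lies outside the circle.

neither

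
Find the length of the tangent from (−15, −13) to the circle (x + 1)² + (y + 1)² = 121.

Centre (−1, −1), r² = 121. |PO|² = (−14)² + (−12)² = 340.
By the tangent–radius right angle, tangent length = √(|PO|² − r²) = √219.

√219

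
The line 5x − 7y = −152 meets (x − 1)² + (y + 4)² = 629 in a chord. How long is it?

The distance from (1, −4) to the line is 185/√74, and r² = 629.
Half the chord is √(r² − d²) = √(333/2), so the full chord is 3√74.

3√74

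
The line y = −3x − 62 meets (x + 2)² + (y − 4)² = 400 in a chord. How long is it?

Centre (−2, 4), r² = 400. Perpendicular distance d from centre to line = |60| / √10 = 60/√10.
Half the chord is √(r² − d²) = √(40), so the full chord is 4√10.

4√10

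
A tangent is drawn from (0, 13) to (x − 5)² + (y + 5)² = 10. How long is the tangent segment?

The centre is (5, −5) and r = √10. The square of the distance from P to the centre is 25 + 324 = 349.
Power of the point: PT² = |PO|² − r² = 339, so PT = √339.

√339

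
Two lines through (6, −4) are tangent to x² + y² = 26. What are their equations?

x − 5y = 26 and 5x + y = 26

Let a tangent through (6, −4) have slope m. Its distance from (0, 0) must equal √26:
(−6m − (4))² = 26(m² + 1)
5m² + 24m − 5 = 0, so m = 1/5 or m = −5.
Through (6, −4) these give x − 5y = 26 and 5x + y = 26.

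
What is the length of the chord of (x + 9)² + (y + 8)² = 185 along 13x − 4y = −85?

2√185

The distance from (−9, −8) to the line is 0/√185, and r² = 185.
Chord = 2√(r² − d²) = 2·√(185) = 2√185.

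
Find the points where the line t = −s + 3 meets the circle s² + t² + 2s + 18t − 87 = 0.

Express t = −s + 3 and substitute into the circle:
2s² − 22s − 24 = 0  ⟹  s² − 11s − 12 = 0
s = 12 or s = −1, giving (12, −9) and (−1, 4).

(−1, 4) and (12, −9)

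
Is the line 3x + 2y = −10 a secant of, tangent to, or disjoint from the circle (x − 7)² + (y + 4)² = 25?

Substituting the line into the circle gives 13x² − 44x + 100 = 0.
Δ = 1936 − 5200 = −3264.
No real roots: the line does not meet the circle.

disjoint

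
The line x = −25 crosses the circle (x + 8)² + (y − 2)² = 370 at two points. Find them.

(−25, −7) and (−25, 11)

The line gives x = −25. Substituting into the circle:
y² − 4y − 77 = 0
y = 11 or y = −7, giving (−25, 11) and (−25, −7).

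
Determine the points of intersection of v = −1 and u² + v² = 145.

Express v = −1 and substitute into the circle:
u² − 144 = 0
u = 12 or u = −12, giving (12, −1) and (−12, −1).

(−12, −1) and (12, −1)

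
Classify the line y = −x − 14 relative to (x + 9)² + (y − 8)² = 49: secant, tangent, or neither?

Centre (−9, 8), r² = 49. Distance² from centre to line = (13)²/2 = 169/2.
Since d² > r², the line lies outside the circle.

neither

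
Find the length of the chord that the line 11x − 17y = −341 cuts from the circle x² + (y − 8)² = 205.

The distance from (0, 8) to the line is 205/√410, and r² = 205.
Chord = 2√(r² − d²) = 2·√(205/2) = √410.

√410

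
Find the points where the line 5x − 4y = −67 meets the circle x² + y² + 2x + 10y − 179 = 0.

Express y = (67 + 5x)/4 and substitute into the circle:
41x² + 902x + 4305 = 0  ⟹  x² + 22x + 105 = 0
x = −7 or x = −15, giving (−7, 8) and (−15, −2).

(−15, −2) and (−7, 8)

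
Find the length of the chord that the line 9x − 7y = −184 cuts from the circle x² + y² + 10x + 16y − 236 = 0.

√130

From the line, y = (184 + 9x)/7. Substituting:
130x² + 4810x + 42900 = 0  ⟹  x² + 37x + 330 = 0
x = −15 or x = −22, giving (−15, 7) and (−22, −2).
Chord length = distance between (−15, 7) and (−22, −2) = √130 = √130.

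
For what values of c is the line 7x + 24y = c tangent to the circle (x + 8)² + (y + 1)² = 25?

c = −205 or c = 45

For a tangent, require d(centre, line) = r = 5.
|7·(−8) + 24·(−1) − c| / √625 = 5
|c − (−80)| = 5·25, so c = 45 or c = −205.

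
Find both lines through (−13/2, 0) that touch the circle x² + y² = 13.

2x + 3y = −13 and 2x − 3y = −13

Write the tangent as mx − y + (0 − m·(−13/2)) = 0 and set its distance from the centre to √13:
[m·(13/2) − (0)]² = 13(m² + 1)
9m² − 4 = 0, so m = −2/3 or m = 2/3.
Through (−13/2, 0) these give 2x + 3y = −13 and 2x − 3y = −13.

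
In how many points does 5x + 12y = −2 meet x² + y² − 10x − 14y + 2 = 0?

Substituting the line into the circle gives 169x² − 580x + 628 = 0.
Discriminant = (−580)² − 4·169·(628) = −88128 < 0.
No real roots: the line does not meet the circle.

0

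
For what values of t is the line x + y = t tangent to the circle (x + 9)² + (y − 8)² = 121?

The line touches the circle iff its distance from (−9, 8) is 11:
|1·(−9) + 1·8 − t| / √2 = 11
|t − (−1)| = 11√2.

t = −1 ± 11√2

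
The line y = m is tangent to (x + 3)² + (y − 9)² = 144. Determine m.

The line touches the circle iff its distance from (−3, 9) is 12:
|0·(−3) + 1·9 − m| / √1 = 12
|m − (9)| = 12, so m = 21 or m = −3.

m = −3 or m = 21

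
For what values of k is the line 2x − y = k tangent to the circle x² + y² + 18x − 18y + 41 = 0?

k = −27 ± 11√5

For a tangent, require d(centre, line) = r = 11.
|2·(−9) − 1·9 − k| / √5 = 11
|k − (−27)| = 11√5.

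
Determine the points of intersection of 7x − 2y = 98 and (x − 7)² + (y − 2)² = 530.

(8, −21) and (20, 21)

Express y = (−98 + 7x)/2 and substitute into the circle:
53x² − 1484x + 8480 = 0  ⟹  x² − 28x + 160 = 0
x = 20 or x = 8, giving (20, 21) and (8, −21).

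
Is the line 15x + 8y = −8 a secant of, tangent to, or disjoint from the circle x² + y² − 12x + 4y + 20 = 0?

Substituting the line into the circle gives 289x² − 1008x + 1088 = 0.
Discriminant = (−1008)² − 4·289·(1088) = −241664 < 0.
No real roots: the line does not meet the circle.

disjoint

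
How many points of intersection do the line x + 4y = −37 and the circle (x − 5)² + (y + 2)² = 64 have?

0

Substituting the line into the circle gives 17x² − 102x + 217 = 0.
Δ = 10404 − 14756 = −4352.
No real roots: the line does not meet the circle.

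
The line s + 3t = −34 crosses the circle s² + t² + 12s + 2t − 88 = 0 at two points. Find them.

(−16, −6) and (−1, −11)

From the line, t = (−34 − s)/3. Substituting:
10s² + 170s + 160 = 0  ⟹  s² + 17s + 16 = 0
s = −1 or s = −16, giving (−1, −11) and (−16, −6).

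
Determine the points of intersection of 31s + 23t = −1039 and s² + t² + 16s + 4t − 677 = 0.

(−35, 2) and (−12, −29)

Substitute t = (−1039 − 31s)/23:
1490s² + 70030s + 625800 = 0  ⟹  s² + 47s + 420 = 0
s = −12 or s = −35, giving (−12, −29) and (−35, 2).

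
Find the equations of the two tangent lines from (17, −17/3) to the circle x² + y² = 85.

7x + 6y = 85 and 2x − 9y = 85

A line y − (−17/3) = m(x − (17)) is tangent when its distance from (0, 0) is √85:
[m·(−17) − (17/3)]² = 85(m² + 1)
54m² + 51m − 14 = 0, so m = −7/6 or m = 2/9.
Through (17, −17/3) these give 7x + 6y = 85 and 2x − 9y = 85.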